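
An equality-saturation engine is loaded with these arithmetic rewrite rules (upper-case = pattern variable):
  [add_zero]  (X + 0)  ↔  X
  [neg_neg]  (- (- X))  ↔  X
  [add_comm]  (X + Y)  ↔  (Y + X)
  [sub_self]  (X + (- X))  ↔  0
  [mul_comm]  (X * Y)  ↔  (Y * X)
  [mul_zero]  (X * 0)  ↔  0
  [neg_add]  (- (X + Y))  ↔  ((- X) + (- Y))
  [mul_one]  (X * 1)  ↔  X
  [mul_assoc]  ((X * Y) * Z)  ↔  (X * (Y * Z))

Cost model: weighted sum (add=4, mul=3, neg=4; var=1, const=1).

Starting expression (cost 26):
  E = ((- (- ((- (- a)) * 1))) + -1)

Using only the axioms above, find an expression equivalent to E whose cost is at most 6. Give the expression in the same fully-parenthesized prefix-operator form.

(a + -1)   [cost 6]

1. [mul_one →] ((- (- a)) * 1)  →  (- (- a));  E = ((- (- (- (- a)))) + -1)
2. [neg_neg →] (- (- a))  →  a;  E = ((- (- a)) + -1)
3. [neg_neg →] (- (- a))  →  a;  cost 6 ≤ 6, done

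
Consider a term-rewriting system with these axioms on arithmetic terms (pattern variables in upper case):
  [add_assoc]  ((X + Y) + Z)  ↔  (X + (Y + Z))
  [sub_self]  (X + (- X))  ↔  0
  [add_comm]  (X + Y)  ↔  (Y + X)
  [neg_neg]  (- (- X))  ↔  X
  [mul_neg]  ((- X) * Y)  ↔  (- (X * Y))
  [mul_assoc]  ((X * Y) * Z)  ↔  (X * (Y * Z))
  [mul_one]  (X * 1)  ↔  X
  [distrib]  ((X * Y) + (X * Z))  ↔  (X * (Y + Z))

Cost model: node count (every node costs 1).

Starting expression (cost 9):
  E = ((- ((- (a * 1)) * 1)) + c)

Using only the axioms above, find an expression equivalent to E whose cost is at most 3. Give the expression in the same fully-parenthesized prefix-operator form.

(a + c)   [cost 3]

step 1: mul_one (→) rewrites ((- (a * 1)) * 1) into (- (a * 1)), now ((- (- (a * 1))) + c)
step 2: mul_one (→) rewrites (a * 1) into a, now ((- (- a)) + c)
step 3: neg_neg (→) rewrites (- (- a)) into a, reaching cost 3 (bound 3)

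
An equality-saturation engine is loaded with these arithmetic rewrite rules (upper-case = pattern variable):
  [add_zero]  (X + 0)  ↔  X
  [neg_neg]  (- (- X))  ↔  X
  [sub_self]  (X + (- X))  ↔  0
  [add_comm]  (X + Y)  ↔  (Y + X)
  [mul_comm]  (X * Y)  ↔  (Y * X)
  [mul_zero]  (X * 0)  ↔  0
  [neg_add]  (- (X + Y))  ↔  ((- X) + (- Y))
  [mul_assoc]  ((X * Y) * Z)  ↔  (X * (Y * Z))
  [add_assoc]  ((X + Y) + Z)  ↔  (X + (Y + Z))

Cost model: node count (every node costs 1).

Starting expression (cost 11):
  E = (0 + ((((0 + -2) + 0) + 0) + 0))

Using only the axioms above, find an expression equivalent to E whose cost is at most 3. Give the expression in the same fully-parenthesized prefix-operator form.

1. [add_zero →] ((0 + -2) + 0)  →  (0 + -2);  E = (0 + (((0 + -2) + 0) + 0))
2. [add_zero →] ((0 + -2) + 0)  →  (0 + -2);  E = (0 + ((0 + -2) + 0))
3. [add_comm →] (0 + -2)  →  (-2 + 0);  E = (0 + ((-2 + 0) + 0))
4. [add_zero →] ((-2 + 0) + 0)  →  (-2 + 0);  E = (0 + (-2 + 0))
5. [add_comm →] (0 + (-2 + 0))  →  ((-2 + 0) + 0)
6. [add_zero →] ((-2 + 0) + 0)  →  (-2 + 0);  cost 3 ≤ 3, done

(-2 + 0)   [cost 3]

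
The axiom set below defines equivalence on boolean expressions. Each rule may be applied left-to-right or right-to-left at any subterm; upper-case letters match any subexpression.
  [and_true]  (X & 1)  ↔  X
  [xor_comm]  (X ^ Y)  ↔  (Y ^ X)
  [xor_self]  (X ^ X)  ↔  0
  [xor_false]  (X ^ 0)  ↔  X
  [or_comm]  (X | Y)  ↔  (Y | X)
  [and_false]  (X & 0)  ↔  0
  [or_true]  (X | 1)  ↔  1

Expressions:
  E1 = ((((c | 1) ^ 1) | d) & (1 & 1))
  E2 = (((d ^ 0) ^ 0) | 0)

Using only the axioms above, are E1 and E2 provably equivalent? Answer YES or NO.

YES

(1) (c | 1)  =[or_true →]=  1    ⊢ (((1 ^ 1) | d) & (1 & 1))
(2) (1 & 1)  =[and_true →]=  1    ⊢ (((1 ^ 1) | d) & 1)
(3) (1 ^ 1)  =[xor_self →]=  0    ⊢ ((0 | d) & 1)
(4) ((0 | d) & 1)  =[and_true →]=  (0 | d)
(5) (0 | d)  =[or_comm →]=  (d | 0)
(6) d  =[xor_false ←]=  (d ^ 0)    ⊢ ((d ^ 0) | 0)
(7) d  =[xor_false ←]=  (d ^ 0)    ⊢ E2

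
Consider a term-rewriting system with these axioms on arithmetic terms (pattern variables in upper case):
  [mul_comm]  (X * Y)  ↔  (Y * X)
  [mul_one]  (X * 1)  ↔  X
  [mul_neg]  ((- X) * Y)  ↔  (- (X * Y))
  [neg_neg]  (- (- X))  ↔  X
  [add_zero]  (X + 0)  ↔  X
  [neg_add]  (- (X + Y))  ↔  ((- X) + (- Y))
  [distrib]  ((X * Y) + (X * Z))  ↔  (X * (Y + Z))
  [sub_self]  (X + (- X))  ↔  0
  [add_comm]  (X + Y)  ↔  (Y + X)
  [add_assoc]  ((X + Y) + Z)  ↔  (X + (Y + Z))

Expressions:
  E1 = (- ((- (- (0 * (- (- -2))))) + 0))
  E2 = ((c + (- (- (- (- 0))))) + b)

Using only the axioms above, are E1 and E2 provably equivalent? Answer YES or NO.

NO

All listed rules preserve value, hence provable equivalence implies equal values everywhere; look for a separating assignment.
b=0, c=1 gives E1 ↦ 0, E2 ↦ 1; values differ ⇒ not provably equivalent.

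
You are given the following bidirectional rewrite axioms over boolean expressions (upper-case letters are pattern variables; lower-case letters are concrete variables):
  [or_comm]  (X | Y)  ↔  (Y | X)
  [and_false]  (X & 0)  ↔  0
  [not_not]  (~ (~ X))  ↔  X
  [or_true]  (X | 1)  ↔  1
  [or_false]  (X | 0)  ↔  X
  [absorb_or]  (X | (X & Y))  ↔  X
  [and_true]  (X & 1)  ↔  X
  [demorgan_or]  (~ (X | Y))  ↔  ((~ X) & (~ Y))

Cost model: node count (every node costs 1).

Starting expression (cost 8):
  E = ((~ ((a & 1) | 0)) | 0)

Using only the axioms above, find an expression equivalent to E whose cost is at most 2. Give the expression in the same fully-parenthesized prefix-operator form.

(~ a)   [cost 2]

(1) (a & 1)  =[and_true →]=  a    ⊢ ((~ (a | 0)) | 0)
(2) ((~ (a | 0)) | 0)  =[or_false →]=  (~ (a | 0))
(3) (a | 0)  =[or_false →]=  a    ⊢ cost 2, within 2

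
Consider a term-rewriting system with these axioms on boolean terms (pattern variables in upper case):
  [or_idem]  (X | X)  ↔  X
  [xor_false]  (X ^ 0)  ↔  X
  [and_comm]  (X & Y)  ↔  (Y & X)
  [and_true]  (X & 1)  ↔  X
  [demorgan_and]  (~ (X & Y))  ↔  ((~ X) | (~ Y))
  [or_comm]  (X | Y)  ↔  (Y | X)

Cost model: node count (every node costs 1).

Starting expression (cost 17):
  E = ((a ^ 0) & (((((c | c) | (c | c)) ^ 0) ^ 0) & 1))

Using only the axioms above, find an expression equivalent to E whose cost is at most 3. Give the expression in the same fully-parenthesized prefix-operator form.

(1) ((c | c) | (c | c))  =[or_idem →]=  (c | c)    ⊢ ((a ^ 0) & ((((c | c) ^ 0) ^ 0) & 1))
(2) ((c | c) ^ 0)  =[xor_false →]=  (c | c)    ⊢ ((a ^ 0) & (((c | c) ^ 0) & 1))
(3) (((c | c) ^ 0) & 1)  =[and_true →]=  ((c | c) ^ 0)    ⊢ ((a ^ 0) & ((c | c) ^ 0))
(4) (c | c)  =[or_idem →]=  c    ⊢ ((a ^ 0) & (c ^ 0))
(5) (c ^ 0)  =[xor_false →]=  c    ⊢ ((a ^ 0) & c)
(6) (a ^ 0)  =[xor_false →]=  a    ⊢ cost 3, within 3

(a & c)   [cost 3]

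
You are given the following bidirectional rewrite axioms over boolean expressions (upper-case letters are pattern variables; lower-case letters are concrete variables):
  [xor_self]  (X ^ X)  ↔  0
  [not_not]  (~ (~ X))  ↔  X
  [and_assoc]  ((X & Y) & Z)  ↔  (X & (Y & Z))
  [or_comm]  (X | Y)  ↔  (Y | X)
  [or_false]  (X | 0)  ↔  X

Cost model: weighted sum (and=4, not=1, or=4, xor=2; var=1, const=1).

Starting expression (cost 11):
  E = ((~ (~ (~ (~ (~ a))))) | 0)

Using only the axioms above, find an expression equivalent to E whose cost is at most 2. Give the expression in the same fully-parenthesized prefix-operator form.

(1) (~ (~ (~ (~ a))))  =[not_not →]=  (~ (~ a))    ⊢ ((~ (~ (~ a))) | 0)
(2) ((~ (~ (~ a))) | 0)  =[or_false →]=  (~ (~ (~ a)))
(3) (~ (~ a))  =[not_not →]=  a    ⊢ cost 2, within 2

(~ a)   [cost 2]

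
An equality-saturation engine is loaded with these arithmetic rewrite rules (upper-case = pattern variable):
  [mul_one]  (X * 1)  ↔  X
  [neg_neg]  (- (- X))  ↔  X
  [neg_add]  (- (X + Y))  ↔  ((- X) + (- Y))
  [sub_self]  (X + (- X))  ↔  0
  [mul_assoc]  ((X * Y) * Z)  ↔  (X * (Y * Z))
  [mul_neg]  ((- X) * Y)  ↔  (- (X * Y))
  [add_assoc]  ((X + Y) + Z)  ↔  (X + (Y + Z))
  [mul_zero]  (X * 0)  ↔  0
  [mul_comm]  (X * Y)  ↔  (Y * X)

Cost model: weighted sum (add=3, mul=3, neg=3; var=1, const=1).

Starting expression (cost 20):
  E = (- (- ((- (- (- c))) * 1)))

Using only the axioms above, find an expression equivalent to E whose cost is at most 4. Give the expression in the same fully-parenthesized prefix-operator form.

1. [mul_one →] ((- (- (- c))) * 1)  →  (- (- (- c)));  E = (- (- (- (- (- c)))))
2. [neg_neg →] (- (- (- c)))  →  (- c);  E = (- (- (- c)))
3. [neg_neg →] (- (- (- c)))  →  (- c);  cost 4 ≤ 4, done

(- c)   [cost 4]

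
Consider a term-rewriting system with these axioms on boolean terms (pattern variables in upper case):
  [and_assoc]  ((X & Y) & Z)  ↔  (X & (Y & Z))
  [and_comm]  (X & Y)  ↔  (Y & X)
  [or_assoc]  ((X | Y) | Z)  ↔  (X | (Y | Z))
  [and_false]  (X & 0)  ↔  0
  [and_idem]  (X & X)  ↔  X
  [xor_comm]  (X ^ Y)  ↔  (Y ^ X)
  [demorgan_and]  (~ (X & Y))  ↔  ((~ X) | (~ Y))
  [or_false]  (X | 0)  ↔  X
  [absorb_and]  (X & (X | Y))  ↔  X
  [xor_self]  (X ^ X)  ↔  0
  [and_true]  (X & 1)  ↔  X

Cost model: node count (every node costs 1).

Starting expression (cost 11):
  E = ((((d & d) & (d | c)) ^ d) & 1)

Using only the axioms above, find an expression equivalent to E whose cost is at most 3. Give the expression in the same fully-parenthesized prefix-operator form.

(d ^ d)   [cost 3]

1. [and_idem →] (d & d)  →  d;  E = (((d & (d | c)) ^ d) & 1)
2. [absorb_and →] (d & (d | c))  →  d;  E = ((d ^ d) & 1)
3. [and_true →] ((d ^ d) & 1)  →  (d ^ d);  cost 3 ≤ 3, done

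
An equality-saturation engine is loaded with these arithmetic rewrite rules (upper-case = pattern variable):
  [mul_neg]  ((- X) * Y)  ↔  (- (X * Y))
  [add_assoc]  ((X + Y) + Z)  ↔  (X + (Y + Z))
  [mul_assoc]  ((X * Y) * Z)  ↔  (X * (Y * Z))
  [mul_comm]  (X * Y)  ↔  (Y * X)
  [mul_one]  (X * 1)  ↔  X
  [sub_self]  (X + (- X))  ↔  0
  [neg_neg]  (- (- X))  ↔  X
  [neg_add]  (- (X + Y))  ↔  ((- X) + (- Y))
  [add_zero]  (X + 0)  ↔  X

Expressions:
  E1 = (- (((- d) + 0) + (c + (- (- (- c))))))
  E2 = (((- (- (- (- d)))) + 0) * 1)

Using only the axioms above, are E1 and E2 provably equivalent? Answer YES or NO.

(1) (- (- c))  =[neg_neg →]=  c    ⊢ (- (((- d) + 0) + (c + (- c))))
(2) (c + (- c))  =[sub_self →]=  0    ⊢ (- (((- d) + 0) + 0))
(3) ((- d) + 0)  =[add_zero →]=  (- d)    ⊢ (- ((- d) + 0))
(4) ((- d) + 0)  =[add_zero →]=  (- d)    ⊢ (- (- d))
(5) (- d)  =[neg_neg ←]=  (- (- (- d)))    ⊢ (- (- (- (- d))))
(6) (- (- (- (- d))))  =[add_zero ←]=  ((- (- (- (- d)))) + 0)
(7) ((- (- (- (- d)))) + 0)  =[mul_one ←]=  (((- (- (- (- d)))) + 0) * 1)    ⊢ E2

YES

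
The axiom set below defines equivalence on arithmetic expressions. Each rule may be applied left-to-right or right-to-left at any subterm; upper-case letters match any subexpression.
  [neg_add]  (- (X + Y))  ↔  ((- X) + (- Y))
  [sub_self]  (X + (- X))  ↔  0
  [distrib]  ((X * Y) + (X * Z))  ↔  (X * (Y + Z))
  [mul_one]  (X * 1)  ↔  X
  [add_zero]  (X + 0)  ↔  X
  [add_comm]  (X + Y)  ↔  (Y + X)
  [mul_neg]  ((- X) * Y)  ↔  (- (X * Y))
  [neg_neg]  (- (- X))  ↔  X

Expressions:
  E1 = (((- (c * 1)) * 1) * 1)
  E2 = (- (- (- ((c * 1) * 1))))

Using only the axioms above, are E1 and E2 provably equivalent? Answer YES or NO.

YES

step 1: mul_one (→) rewrites (c * 1) into c, now (((- c) * 1) * 1)
step 2: mul_one (→) rewrites (((- c) * 1) * 1) into ((- c) * 1)
step 3: mul_one (→) rewrites ((- c) * 1) into (- c)
step 4: neg_neg (←) rewrites c into (- (- c)), now (- (- (- c)))
step 5: mul_one (←) rewrites c into (c * 1), now (- (- (- (c * 1))))
step 6: mul_one (←) rewrites c into (c * 1), which is E2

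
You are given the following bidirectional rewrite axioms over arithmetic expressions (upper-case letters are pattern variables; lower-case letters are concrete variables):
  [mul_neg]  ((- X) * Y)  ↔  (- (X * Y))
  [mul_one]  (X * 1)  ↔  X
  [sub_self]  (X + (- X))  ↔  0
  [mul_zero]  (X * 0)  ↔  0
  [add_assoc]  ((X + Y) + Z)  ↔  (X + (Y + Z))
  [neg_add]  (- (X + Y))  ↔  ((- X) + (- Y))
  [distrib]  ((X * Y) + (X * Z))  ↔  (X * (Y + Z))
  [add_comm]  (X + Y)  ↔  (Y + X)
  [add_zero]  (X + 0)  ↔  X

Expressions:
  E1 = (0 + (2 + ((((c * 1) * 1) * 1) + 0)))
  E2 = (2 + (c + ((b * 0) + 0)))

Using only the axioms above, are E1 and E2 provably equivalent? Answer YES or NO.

1. [mul_one →] ((c * 1) * 1)  →  (c * 1);  E1 = (0 + (2 + (((c * 1) * 1) + 0)))
2. [mul_one →] ((c * 1) * 1)  →  (c * 1);  E1 = (0 + (2 + ((c * 1) + 0)))
3. [add_comm →] (0 + (2 + ((c * 1) + 0)))  →  ((2 + ((c * 1) + 0)) + 0)
4. [mul_one →] (c * 1)  →  c;  E1 = ((2 + (c + 0)) + 0)
5. [add_zero →] (c + 0)  →  c;  E1 = ((2 + c) + 0)
6. [add_zero →] ((2 + c) + 0)  →  (2 + c)
7. [add_zero ←] c  →  (c + 0);  E1 = (2 + (c + 0))
8. [mul_zero ←] 0  →  (b * 0);  E1 = (2 + (c + (b * 0)))
9. [add_zero ←] (b * 0)  →  ((b * 0) + 0);  this is E2

YES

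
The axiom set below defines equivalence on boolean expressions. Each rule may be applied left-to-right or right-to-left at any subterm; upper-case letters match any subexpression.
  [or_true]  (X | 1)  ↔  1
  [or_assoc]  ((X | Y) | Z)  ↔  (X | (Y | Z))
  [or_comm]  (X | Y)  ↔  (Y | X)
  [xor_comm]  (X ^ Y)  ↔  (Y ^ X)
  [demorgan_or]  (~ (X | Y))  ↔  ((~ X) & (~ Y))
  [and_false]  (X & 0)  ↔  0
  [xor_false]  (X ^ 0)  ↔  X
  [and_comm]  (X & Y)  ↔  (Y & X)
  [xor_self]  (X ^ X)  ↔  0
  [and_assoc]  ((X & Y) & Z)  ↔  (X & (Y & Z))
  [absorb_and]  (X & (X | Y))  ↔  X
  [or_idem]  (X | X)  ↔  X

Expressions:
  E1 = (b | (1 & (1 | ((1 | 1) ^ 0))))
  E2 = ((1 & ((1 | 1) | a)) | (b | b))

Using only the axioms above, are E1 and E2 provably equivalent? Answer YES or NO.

step 1: xor_false (→) rewrites ((1 | 1) ^ 0) into (1 | 1), now (b | (1 & (1 | (1 | 1))))
step 2: or_idem (→) rewrites (1 | 1) into 1, now (b | (1 & (1 | 1)))
step 3: or_comm (→) rewrites (b | (1 & (1 | 1))) into ((1 & (1 | 1)) | b)
step 4: absorb_and (→) rewrites (1 & (1 | 1)) into 1, now (1 | b)
step 5: or_idem (←) rewrites b into (b | b), now (1 | (b | b))
step 6: absorb_and (←) rewrites 1 into (1 & (1 | a)), now ((1 & (1 | a)) | (b | b))
step 7: or_idem (←) rewrites 1 into (1 | 1), which is E2

YES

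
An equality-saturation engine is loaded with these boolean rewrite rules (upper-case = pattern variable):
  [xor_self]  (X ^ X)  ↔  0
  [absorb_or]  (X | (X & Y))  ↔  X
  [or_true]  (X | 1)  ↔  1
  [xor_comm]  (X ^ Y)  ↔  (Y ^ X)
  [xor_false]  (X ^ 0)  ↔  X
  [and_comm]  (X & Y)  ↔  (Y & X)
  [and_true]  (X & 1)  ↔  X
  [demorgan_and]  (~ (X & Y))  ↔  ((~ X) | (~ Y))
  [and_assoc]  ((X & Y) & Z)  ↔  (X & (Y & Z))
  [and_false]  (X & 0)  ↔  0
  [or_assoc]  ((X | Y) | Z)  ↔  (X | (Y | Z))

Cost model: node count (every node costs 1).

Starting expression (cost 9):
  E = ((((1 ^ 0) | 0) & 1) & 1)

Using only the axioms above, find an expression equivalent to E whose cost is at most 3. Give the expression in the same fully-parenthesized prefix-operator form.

1. [and_true →] (((1 ^ 0) | 0) & 1)  →  ((1 ^ 0) | 0);  E = (((1 ^ 0) | 0) & 1)
2. [and_true →] (((1 ^ 0) | 0) & 1)  →  ((1 ^ 0) | 0)
3. [xor_false →] (1 ^ 0)  →  1;  cost 3 ≤ 3, done

(1 | 0)   [cost 3]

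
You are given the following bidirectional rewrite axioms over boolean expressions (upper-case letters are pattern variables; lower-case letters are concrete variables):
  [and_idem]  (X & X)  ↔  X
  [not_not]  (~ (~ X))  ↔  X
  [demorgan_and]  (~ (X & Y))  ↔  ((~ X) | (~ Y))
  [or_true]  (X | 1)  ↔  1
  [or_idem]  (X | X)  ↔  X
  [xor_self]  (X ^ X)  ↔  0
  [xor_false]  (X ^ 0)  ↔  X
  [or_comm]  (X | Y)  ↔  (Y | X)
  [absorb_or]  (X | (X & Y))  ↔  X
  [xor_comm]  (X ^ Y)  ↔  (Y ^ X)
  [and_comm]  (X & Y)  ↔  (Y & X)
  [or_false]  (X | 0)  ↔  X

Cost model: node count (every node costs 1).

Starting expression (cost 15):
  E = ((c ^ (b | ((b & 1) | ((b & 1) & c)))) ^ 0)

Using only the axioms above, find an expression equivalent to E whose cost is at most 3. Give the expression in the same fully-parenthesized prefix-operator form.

step 1: absorb_or (→) rewrites ((b & 1) | ((b & 1) & c)) into (b & 1), now ((c ^ (b | (b & 1))) ^ 0)
step 2: absorb_or (→) rewrites (b | (b & 1)) into b, now ((c ^ b) ^ 0)
step 3: xor_false (→) rewrites ((c ^ b) ^ 0) into (c ^ b), reaching cost 3 (bound 3)

(c ^ b)   [cost 3]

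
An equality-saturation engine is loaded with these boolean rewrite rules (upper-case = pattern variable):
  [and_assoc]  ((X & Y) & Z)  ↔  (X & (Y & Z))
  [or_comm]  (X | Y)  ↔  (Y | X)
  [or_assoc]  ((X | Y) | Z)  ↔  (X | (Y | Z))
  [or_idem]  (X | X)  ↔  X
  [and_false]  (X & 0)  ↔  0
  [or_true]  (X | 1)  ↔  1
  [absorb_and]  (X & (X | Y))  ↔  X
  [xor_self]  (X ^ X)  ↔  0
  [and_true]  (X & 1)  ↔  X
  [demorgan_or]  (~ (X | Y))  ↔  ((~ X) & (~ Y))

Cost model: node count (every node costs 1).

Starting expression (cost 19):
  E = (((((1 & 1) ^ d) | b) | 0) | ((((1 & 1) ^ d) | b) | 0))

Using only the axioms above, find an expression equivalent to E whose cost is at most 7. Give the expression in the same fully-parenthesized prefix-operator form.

(((1 ^ d) | b) | 0)   [cost 7]

(1) (((((1 & 1) ^ d) | b) | 0) | ((((1 & 1) ^ d) | b) | 0))  =[or_idem →]=  ((((1 & 1) ^ d) | b) | 0)
(2) (1 & 1)  =[and_true →]=  1    ⊢ cost 7, within 7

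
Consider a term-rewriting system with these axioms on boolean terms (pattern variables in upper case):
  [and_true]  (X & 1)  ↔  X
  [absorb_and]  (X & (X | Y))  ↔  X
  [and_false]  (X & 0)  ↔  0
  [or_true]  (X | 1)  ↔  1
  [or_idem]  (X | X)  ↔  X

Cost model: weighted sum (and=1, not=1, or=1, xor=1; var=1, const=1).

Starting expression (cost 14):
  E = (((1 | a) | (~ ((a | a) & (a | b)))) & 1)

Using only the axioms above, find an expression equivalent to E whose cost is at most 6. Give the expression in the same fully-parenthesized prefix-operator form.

((1 | a) | (~ a))   [cost 6]

(1) (a | a)  =[or_idem →]=  a    ⊢ (((1 | a) | (~ (a & (a | b)))) & 1)
(2) (a & (a | b))  =[absorb_and →]=  a    ⊢ (((1 | a) | (~ a)) & 1)
(3) (((1 | a) | (~ a)) & 1)  =[and_true →]=  ((1 | a) | (~ a))    ⊢ cost 6, within 6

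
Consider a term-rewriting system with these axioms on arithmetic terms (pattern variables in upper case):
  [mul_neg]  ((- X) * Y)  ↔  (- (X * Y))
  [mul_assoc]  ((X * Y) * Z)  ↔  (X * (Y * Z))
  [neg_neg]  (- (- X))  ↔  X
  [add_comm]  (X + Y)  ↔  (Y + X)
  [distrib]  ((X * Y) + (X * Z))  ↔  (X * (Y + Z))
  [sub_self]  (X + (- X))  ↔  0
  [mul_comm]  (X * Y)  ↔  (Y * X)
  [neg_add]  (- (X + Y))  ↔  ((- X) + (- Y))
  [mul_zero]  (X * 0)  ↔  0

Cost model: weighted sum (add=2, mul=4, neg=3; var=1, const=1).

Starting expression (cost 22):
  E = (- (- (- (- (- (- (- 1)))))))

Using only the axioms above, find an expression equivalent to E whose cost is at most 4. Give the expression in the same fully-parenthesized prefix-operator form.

(1) (- (- (- (- 1))))  =[neg_neg →]=  (- (- 1))    ⊢ (- (- (- (- (- 1)))))
(2) (- (- (- 1)))  =[neg_neg →]=  (- 1)    ⊢ (- (- (- 1)))
(3) (- (- 1))  =[neg_neg →]=  1    ⊢ cost 4, within 4

(- 1)   [cost 4]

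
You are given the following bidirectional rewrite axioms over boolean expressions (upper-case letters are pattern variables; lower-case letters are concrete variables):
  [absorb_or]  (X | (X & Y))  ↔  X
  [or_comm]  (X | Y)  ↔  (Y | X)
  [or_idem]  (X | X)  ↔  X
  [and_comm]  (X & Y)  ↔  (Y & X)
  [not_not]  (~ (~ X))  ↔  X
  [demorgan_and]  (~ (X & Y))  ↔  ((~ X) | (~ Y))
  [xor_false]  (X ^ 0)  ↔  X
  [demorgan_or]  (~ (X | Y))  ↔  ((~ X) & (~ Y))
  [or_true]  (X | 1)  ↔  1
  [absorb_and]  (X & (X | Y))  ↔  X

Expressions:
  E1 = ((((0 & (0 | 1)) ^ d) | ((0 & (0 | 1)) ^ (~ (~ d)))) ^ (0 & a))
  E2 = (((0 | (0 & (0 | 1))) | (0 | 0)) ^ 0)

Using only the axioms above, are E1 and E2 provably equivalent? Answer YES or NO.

NO

The axioms are sound identities: if E1 ↔* E2 then E1 and E2 evaluate identically under any assignment.
Under a=0, d=1: E1 evaluates to 1, E2 to 0. Distinct ⇒ no rewrite sequence connects them.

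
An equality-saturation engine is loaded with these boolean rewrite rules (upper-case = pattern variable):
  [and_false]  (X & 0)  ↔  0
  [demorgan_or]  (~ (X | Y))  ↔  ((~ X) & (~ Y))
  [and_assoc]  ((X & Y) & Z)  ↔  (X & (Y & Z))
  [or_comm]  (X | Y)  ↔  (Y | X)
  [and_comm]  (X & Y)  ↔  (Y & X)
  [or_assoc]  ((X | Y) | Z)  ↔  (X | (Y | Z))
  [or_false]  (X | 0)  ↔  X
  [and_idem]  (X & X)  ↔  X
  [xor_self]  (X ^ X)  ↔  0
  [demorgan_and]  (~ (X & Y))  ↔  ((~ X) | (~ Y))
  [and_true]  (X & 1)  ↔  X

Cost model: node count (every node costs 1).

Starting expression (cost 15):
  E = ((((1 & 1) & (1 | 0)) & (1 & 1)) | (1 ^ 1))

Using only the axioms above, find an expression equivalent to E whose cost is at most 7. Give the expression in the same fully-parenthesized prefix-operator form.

1. [or_false →] (1 | 0)  →  1;  E = ((((1 & 1) & 1) & (1 & 1)) | (1 ^ 1))
2. [and_true →] ((1 & 1) & 1)  →  (1 & 1);  E = (((1 & 1) & (1 & 1)) | (1 ^ 1))
3. [and_idem →] ((1 & 1) & (1 & 1))  →  (1 & 1);  cost 7 ≤ 7, done

((1 & 1) | (1 ^ 1))   [cost 7]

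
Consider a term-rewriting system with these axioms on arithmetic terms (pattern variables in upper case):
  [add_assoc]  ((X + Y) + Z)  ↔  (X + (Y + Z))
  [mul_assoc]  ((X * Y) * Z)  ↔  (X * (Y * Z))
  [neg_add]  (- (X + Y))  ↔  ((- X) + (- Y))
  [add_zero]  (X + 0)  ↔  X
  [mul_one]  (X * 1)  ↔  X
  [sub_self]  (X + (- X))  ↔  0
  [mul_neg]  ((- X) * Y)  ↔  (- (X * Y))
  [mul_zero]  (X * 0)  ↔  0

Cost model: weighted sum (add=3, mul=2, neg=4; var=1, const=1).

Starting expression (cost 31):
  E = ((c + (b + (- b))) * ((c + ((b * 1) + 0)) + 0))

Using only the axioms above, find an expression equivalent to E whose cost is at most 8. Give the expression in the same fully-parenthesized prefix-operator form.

(c * (c + b))   [cost 8]

step 1: add_zero (→) rewrites ((b * 1) + 0) into (b * 1), now ((c + (b + (- b))) * ((c + (b * 1)) + 0))
step 2: sub_self (→) rewrites (b + (- b)) into 0, now ((c + 0) * ((c + (b * 1)) + 0))
step 3: mul_one (→) rewrites (b * 1) into b, now ((c + 0) * ((c + b) + 0))
step 4: add_zero (→) rewrites (c + 0) into c, now (c * ((c + b) + 0))
step 5: add_zero (→) rewrites ((c + b) + 0) into (c + b), reaching cost 8 (bound 8)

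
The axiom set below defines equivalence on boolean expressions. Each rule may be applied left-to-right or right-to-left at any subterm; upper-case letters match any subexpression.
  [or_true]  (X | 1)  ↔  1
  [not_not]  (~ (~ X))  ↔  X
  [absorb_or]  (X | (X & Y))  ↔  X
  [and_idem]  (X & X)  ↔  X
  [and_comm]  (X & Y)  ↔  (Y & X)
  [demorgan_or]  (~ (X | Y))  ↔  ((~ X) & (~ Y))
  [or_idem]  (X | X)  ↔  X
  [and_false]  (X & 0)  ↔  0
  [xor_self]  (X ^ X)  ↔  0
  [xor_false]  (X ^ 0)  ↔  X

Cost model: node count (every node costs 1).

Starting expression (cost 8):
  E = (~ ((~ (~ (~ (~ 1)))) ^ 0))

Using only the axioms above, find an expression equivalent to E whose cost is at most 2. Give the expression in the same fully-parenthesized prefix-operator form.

(~ 1)   [cost 2]

(1) (~ (~ 1))  =[not_not →]=  1    ⊢ (~ ((~ (~ 1)) ^ 0))
(2) ((~ (~ 1)) ^ 0)  =[xor_false →]=  (~ (~ 1))    ⊢ (~ (~ (~ 1)))
(3) (~ (~ 1))  =[not_not →]=  1    ⊢ cost 2, within 2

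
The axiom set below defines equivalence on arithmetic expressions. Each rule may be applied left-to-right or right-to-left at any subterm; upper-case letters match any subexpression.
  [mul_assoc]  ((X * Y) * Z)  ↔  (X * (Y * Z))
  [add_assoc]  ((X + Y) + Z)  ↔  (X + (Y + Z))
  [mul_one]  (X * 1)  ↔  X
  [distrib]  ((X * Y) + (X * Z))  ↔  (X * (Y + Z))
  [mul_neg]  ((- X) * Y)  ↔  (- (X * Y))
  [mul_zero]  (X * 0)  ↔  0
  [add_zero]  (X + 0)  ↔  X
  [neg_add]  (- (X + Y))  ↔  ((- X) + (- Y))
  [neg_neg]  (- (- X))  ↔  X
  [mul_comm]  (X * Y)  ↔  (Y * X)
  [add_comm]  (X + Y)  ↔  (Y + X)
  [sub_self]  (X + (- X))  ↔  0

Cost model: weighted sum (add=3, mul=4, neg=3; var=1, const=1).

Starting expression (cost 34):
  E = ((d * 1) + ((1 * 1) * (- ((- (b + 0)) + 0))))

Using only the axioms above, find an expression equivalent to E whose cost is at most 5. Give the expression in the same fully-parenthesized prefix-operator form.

(d + b)   [cost 5]

1. [add_zero →] ((- (b + 0)) + 0)  →  (- (b + 0));  E = ((d * 1) + ((1 * 1) * (- (- (b + 0)))))
2. [add_zero →] (b + 0)  →  b;  E = ((d * 1) + ((1 * 1) * (- (- b))))
3. [neg_neg →] (- (- b))  →  b;  E = ((d * 1) + ((1 * 1) * b))
4. [mul_one →] (1 * 1)  →  1;  E = ((d * 1) + (1 * b))
5. [mul_comm →] (1 * b)  →  (b * 1);  E = ((d * 1) + (b * 1))
6. [mul_one →] (b * 1)  →  b;  E = ((d * 1) + b)
7. [mul_one →] (d * 1)  →  d;  cost 5 ≤ 5, done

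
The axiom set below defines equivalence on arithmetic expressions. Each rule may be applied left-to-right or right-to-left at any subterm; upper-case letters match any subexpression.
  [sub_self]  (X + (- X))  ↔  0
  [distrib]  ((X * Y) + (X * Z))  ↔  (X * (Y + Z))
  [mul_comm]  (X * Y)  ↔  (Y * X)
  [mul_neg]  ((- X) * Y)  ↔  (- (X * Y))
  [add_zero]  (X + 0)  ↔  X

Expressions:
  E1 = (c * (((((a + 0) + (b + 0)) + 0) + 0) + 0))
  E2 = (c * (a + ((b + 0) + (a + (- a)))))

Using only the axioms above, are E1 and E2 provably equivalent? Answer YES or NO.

step 1: add_zero (→) rewrites (((a + 0) + (b + 0)) + 0) into ((a + 0) + (b + 0)), now (c * ((((a + 0) + (b + 0)) + 0) + 0))
step 2: add_zero (→) rewrites ((((a + 0) + (b + 0)) + 0) + 0) into (((a + 0) + (b + 0)) + 0), now (c * (((a + 0) + (b + 0)) + 0))
step 3: add_zero (→) rewrites (((a + 0) + (b + 0)) + 0) into ((a + 0) + (b + 0)), now (c * ((a + 0) + (b + 0)))
step 4: add_zero (→) rewrites (a + 0) into a, now (c * (a + (b + 0)))
step 5: add_zero (←) rewrites b into (b + 0), now (c * (a + ((b + 0) + 0)))
step 6: sub_self (←) rewrites 0 into (a + (- a)), which is E2

YES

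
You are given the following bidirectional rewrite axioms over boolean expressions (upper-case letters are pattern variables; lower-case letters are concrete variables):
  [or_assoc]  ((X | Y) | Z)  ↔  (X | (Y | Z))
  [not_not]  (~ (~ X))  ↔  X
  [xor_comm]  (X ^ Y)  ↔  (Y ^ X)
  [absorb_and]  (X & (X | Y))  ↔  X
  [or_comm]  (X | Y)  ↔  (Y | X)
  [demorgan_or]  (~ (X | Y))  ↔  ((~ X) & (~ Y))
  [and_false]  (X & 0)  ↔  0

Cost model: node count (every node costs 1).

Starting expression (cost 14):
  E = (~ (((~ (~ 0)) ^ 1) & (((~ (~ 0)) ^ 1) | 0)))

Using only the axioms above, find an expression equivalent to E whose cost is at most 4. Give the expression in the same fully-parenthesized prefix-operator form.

(~ (1 ^ 0))   [cost 4]

step 1: absorb_and (→) rewrites (((~ (~ 0)) ^ 1) & (((~ (~ 0)) ^ 1) | 0)) into ((~ (~ 0)) ^ 1), now (~ ((~ (~ 0)) ^ 1))
step 2: xor_comm (→) rewrites ((~ (~ 0)) ^ 1) into (1 ^ (~ (~ 0))), now (~ (1 ^ (~ (~ 0))))
step 3: not_not (→) rewrites (~ (~ 0)) into 0, reaching cost 4 (bound 4)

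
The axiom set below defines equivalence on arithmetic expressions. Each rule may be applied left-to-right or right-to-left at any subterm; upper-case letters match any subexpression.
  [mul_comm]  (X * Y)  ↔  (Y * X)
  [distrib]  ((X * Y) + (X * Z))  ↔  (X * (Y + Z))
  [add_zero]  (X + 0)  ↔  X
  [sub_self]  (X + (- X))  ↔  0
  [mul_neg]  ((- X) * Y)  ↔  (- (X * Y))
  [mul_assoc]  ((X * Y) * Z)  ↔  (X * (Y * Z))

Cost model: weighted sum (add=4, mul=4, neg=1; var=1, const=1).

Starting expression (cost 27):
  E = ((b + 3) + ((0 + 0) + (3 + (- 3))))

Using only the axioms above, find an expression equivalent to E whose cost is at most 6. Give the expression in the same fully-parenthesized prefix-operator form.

(b + 3)   [cost 6]

1. [sub_self →] (3 + (- 3))  →  0;  E = ((b + 3) + ((0 + 0) + 0))
2. [add_zero →] ((0 + 0) + 0)  →  (0 + 0);  E = ((b + 3) + (0 + 0))
3. [add_zero →] (0 + 0)  →  0;  E = ((b + 3) + 0)
4. [add_zero →] ((b + 3) + 0)  →  (b + 3);  cost 6 ≤ 6, done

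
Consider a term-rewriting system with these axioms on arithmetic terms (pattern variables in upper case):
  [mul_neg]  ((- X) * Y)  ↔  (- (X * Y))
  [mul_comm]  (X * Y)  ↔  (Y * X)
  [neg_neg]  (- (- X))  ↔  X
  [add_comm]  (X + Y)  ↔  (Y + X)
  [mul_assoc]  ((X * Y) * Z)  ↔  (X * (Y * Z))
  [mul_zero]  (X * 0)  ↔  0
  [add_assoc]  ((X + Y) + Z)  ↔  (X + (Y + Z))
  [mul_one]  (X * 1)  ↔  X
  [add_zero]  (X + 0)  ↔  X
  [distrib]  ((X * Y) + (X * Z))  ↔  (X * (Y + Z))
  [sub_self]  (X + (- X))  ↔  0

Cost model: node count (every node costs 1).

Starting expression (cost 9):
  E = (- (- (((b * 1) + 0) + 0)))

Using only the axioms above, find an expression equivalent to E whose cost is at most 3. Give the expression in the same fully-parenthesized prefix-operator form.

step 1: mul_one (→) rewrites (b * 1) into b, now (- (- ((b + 0) + 0)))
step 2: add_zero (→) rewrites ((b + 0) + 0) into (b + 0), now (- (- (b + 0)))
step 3: add_zero (→) rewrites (b + 0) into b, reaching cost 3 (bound 3)

(- (- b))   [cost 3]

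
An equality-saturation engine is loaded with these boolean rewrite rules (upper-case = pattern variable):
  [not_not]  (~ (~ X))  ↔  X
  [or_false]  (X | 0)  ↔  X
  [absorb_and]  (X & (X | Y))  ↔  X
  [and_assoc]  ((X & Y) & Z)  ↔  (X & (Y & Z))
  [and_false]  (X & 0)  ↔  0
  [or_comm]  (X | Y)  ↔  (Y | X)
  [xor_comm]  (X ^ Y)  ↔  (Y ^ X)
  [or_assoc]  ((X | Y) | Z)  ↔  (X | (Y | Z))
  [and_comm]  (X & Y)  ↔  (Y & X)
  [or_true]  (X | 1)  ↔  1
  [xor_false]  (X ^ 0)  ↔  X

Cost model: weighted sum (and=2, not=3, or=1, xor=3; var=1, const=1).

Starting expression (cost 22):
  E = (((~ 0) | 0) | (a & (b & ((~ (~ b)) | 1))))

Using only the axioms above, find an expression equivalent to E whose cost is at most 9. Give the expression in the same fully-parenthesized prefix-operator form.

step 1: not_not (→) rewrites (~ (~ b)) into b, now (((~ 0) | 0) | (a & (b & (b | 1))))
step 2: or_false (→) rewrites ((~ 0) | 0) into (~ 0), now ((~ 0) | (a & (b & (b | 1))))
step 3: absorb_and (→) rewrites (b & (b | 1)) into b, reaching cost 9 (bound 9)

((~ 0) | (a & b))   [cost 9]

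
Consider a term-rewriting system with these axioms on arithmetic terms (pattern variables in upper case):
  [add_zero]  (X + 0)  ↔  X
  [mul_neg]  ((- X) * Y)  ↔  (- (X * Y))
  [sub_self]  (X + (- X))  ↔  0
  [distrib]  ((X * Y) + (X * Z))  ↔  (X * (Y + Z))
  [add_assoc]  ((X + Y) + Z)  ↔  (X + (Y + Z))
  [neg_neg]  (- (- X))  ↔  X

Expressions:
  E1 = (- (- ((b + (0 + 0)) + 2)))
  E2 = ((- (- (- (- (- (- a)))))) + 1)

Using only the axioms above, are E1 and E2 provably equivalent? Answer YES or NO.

NO

Every axiom is a valid identity, so a rewrite proof would force E1 and E2 to agree under every assignment.
At a=0, b=0: E1 = 2 but E2 = 1; they differ, so no derivation exists.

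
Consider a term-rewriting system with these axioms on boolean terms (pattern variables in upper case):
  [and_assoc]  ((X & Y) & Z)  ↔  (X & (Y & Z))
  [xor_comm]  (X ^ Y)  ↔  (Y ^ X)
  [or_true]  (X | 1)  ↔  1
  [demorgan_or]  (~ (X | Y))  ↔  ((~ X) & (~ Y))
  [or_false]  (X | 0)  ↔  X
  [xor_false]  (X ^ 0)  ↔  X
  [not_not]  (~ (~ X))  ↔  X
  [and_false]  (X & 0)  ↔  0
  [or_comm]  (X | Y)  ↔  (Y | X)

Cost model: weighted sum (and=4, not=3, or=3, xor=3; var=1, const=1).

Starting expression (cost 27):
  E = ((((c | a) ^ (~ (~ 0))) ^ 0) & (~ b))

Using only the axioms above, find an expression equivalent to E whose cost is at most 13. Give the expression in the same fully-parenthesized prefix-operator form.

(1) (~ (~ 0))  =[not_not →]=  0    ⊢ ((((c | a) ^ 0) ^ 0) & (~ b))
(2) ((c | a) ^ 0)  =[xor_false →]=  (c | a)    ⊢ (((c | a) ^ 0) & (~ b))
(3) ((c | a) ^ 0)  =[xor_false →]=  (c | a)    ⊢ cost 13, within 13

((c | a) & (~ b))   [cost 13]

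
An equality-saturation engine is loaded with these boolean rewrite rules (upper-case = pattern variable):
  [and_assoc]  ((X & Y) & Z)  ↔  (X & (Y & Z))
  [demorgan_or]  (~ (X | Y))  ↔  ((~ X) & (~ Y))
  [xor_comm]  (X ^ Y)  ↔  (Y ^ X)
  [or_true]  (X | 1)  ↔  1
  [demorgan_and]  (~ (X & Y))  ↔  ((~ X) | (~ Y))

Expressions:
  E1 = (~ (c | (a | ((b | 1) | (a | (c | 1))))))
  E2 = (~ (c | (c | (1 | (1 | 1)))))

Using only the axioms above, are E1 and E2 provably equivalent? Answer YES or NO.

1. [or_true →] (c | 1)  →  1;  E1 = (~ (c | (a | ((b | 1) | (a | 1)))))
2. [or_true →] (b | 1)  →  1;  E1 = (~ (c | (a | (1 | (a | 1)))))
3. [or_true →] (a | 1)  →  1;  E1 = (~ (c | (a | (1 | 1))))
4. [or_true →] (1 | 1)  →  1;  E1 = (~ (c | (a | 1)))
5. [or_true →] (a | 1)  →  1;  E1 = (~ (c | 1))
6. [or_true ←] 1  →  (c | 1);  E1 = (~ (c | (c | 1)))
7. [or_true ←] 1  →  (1 | 1);  E1 = (~ (c | (c | (1 | 1))))
8. [or_true ←] 1  →  (1 | 1);  this is E2

YES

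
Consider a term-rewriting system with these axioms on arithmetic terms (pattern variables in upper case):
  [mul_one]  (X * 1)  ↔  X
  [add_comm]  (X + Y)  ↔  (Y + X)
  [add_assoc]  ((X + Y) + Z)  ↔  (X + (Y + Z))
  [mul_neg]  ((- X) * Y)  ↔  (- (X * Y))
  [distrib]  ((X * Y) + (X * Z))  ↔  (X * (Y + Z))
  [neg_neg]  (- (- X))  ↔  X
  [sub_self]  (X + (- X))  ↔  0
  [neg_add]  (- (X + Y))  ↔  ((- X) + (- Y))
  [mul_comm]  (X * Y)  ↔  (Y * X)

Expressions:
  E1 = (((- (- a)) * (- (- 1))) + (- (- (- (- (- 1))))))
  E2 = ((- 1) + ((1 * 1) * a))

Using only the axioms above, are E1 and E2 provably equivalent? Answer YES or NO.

1. [neg_neg →] (- (- (- (- 1))))  →  (- (- 1));  E1 = (((- (- a)) * (- (- 1))) + (- (- (- 1))))
2. [neg_neg →] (- (- 1))  →  1;  E1 = (((- (- a)) * (- (- 1))) + (- 1))
3. [neg_neg →] (- (- 1))  →  1;  E1 = (((- (- a)) * 1) + (- 1))
4. [neg_neg →] (- (- a))  →  a;  E1 = ((a * 1) + (- 1))
5. [add_comm →] ((a * 1) + (- 1))  →  ((- 1) + (a * 1))
6. [mul_comm →] (a * 1)  →  (1 * a);  E1 = ((- 1) + (1 * a))
7. [mul_one ←] 1  →  (1 * 1);  this is E2

YES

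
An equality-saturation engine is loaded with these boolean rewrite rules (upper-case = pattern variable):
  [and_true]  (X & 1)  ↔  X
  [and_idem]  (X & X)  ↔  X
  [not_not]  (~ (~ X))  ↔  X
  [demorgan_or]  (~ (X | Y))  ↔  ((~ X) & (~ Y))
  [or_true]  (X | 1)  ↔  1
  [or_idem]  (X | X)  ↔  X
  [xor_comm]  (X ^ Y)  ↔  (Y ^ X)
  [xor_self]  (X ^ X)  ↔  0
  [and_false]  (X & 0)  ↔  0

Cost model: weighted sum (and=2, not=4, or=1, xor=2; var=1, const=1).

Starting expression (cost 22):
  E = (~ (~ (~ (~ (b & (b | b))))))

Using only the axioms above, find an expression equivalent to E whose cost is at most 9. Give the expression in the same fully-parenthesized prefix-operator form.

(~ (~ b))   [cost 9]

(1) (b | b)  =[or_idem →]=  b    ⊢ (~ (~ (~ (~ (b & b)))))
(2) (~ (~ (~ (b & b))))  =[not_not →]=  (~ (b & b))    ⊢ (~ (~ (b & b)))
(3) (b & b)  =[and_idem →]=  b    ⊢ cost 9, within 9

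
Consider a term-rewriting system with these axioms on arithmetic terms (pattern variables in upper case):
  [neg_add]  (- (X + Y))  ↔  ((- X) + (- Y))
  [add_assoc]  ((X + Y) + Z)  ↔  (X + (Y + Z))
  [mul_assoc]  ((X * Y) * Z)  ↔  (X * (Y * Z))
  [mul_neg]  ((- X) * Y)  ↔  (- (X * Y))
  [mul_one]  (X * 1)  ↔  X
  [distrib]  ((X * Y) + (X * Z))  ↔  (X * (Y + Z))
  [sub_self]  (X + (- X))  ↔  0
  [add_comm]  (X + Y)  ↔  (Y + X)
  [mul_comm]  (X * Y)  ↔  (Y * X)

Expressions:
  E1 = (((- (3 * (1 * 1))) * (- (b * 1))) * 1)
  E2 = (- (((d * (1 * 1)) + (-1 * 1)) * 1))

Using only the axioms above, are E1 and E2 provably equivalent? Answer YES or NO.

All listed rules preserve value, hence provable equivalence implies equal values everywhere; look for a separating assignment.
b=0, d=0 gives E1 ↦ 0, E2 ↦ 1; values differ ⇒ not provably equivalent.

NO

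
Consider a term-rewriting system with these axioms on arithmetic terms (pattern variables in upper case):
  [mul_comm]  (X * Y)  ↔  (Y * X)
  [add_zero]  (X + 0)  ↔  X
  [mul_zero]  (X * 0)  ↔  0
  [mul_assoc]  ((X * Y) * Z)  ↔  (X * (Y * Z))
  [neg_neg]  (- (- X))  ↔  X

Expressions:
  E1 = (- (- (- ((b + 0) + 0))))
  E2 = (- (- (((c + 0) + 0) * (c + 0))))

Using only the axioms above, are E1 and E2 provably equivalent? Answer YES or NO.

The axioms are sound identities: if E1 ↔* E2 then E1 and E2 evaluate identically under any assignment.
Under b=0, c=1: E1 evaluates to 0, E2 to 1. Distinct ⇒ no rewrite sequence connects them.

NO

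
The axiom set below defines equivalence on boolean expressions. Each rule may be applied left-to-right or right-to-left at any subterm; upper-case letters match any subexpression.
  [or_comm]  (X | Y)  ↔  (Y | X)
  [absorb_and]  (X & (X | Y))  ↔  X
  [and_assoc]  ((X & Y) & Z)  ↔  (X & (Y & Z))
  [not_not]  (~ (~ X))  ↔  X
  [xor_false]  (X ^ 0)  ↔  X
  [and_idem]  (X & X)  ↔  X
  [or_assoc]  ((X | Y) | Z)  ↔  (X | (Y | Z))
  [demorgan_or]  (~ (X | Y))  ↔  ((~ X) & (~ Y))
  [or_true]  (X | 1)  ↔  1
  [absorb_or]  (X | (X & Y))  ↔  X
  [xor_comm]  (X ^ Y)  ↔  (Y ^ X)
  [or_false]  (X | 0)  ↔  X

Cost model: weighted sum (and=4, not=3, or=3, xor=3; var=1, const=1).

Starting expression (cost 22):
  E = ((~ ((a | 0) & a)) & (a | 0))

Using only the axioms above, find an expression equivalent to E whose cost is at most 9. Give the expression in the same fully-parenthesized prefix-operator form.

((~ a) & a)   [cost 9]

step 1: or_false (→) rewrites (a | 0) into a, now ((~ (a & a)) & (a | 0))
step 2: and_idem (→) rewrites (a & a) into a, now ((~ a) & (a | 0))
step 3: or_false (→) rewrites (a | 0) into a, reaching cost 9 (bound 9)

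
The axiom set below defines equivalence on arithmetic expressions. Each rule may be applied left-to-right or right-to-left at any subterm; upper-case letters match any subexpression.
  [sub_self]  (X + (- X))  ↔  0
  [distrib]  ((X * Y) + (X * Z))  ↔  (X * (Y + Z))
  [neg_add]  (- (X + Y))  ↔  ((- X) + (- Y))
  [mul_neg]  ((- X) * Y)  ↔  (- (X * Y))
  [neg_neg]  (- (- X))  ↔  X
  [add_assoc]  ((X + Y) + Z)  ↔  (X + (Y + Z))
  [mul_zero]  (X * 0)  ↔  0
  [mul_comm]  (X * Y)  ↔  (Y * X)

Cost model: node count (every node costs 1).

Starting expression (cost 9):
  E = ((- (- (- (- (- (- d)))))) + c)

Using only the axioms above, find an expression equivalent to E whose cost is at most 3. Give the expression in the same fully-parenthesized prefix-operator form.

(1) (- (- (- (- (- (- d))))))  =[neg_neg →]=  (- (- (- (- d))))    ⊢ ((- (- (- (- d)))) + c)
(2) (- (- (- (- d))))  =[neg_neg →]=  (- (- d))    ⊢ ((- (- d)) + c)
(3) (- (- d))  =[neg_neg →]=  d    ⊢ cost 3, within 3

(d + c)   [cost 3]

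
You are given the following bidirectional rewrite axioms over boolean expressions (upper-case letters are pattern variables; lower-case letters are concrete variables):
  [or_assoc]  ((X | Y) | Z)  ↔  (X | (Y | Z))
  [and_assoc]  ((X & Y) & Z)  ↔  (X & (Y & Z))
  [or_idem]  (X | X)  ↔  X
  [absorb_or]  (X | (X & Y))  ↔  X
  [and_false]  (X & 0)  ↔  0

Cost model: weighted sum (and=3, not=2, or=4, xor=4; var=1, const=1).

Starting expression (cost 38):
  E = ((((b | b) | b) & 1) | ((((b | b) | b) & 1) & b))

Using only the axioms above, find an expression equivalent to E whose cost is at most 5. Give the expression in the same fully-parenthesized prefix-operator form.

step 1: absorb_or (→) rewrites ((((b | b) | b) & 1) | ((((b | b) | b) & 1) & b)) into (((b | b) | b) & 1)
step 2: or_idem (→) rewrites (b | b) into b, now ((b | b) & 1)
step 3: or_idem (→) rewrites (b | b) into b, reaching cost 5 (bound 5)

(b & 1)   [cost 5]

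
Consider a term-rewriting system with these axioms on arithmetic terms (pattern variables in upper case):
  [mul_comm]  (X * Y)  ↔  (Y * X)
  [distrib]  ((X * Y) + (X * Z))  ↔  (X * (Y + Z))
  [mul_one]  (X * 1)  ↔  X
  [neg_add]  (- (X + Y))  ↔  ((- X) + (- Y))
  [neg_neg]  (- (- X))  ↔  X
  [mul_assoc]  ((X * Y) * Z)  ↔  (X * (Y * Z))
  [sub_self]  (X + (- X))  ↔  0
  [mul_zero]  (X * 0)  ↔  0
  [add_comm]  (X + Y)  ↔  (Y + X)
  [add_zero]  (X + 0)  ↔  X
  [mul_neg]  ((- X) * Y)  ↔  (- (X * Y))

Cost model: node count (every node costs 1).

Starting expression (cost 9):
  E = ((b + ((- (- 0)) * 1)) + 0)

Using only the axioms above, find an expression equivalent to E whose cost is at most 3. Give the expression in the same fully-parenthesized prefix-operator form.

1. [mul_one →] ((- (- 0)) * 1)  →  (- (- 0));  E = ((b + (- (- 0))) + 0)
2. [neg_neg →] (- (- 0))  →  0;  E = ((b + 0) + 0)
3. [add_zero →] (b + 0)  →  b;  cost 3 ≤ 3, done

(b + 0)   [cost 3]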